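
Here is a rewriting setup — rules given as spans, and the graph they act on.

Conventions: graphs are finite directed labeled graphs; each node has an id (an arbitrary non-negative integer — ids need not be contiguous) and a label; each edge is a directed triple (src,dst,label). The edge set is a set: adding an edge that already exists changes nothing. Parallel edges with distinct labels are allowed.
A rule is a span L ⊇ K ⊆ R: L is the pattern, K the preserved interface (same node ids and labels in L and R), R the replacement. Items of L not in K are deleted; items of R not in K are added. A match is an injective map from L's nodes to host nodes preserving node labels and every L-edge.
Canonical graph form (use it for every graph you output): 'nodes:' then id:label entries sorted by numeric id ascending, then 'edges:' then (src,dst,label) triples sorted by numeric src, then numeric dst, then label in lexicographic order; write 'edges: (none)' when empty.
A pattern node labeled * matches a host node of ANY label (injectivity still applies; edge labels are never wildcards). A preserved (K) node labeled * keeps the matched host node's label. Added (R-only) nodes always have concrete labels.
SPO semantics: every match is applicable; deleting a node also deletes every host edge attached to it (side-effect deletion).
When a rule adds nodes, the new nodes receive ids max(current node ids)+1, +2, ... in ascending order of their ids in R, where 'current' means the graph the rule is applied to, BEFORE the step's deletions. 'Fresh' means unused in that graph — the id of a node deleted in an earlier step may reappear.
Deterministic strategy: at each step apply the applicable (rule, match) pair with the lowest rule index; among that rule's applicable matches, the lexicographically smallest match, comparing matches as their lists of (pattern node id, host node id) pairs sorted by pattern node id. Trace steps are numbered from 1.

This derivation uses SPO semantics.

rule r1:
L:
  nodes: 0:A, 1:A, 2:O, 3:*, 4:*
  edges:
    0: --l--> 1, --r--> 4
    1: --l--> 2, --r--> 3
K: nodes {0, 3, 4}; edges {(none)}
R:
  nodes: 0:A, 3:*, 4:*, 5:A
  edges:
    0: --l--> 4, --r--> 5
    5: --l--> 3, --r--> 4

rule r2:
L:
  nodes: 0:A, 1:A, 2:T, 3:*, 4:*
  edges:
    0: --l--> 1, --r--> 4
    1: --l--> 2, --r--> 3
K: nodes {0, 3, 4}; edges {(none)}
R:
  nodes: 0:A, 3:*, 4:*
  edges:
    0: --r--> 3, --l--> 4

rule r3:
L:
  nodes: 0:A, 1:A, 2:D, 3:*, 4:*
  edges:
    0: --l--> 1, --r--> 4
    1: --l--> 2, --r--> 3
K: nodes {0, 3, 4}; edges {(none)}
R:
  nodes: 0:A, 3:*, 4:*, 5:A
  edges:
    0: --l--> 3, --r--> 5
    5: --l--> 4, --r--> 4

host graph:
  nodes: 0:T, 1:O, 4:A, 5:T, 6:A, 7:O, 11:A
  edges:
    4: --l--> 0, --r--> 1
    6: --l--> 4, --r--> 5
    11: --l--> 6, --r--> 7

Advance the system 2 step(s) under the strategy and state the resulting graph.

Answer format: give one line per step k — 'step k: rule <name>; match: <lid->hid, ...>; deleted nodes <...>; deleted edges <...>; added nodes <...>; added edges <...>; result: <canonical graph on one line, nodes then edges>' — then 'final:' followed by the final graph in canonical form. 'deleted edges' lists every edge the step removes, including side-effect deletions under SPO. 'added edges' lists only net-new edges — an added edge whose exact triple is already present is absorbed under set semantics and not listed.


step 1: rule r2; match: 0->6, 1->4, 2->0, 3->1, 4->5; deleted nodes 0, 4; deleted edges (4,0,l); (4,1,r); (6,4,l); (6,5,r); added nodes (none); added edges (6,1,r); (6,5,l); result: nodes: 1:O, 5:T, 6:A, 7:O, 11:A edges: (6,1,r); (6,5,l); (11,6,l); (11,7,r)
step 2: rule r2; match: 0->11, 1->6, 2->5, 3->1, 4->7; deleted nodes 5, 6; deleted edges (6,1,r); (6,5,l); (11,6,l); (11,7,r); added nodes (none); added edges (11,1,r); (11,7,l); result: nodes: 1:O, 7:O, 11:A edges: (11,1,r); (11,7,l)
final:
nodes: 1:O, 7:O, 11:A
edges: (11,1,r); (11,7,l)


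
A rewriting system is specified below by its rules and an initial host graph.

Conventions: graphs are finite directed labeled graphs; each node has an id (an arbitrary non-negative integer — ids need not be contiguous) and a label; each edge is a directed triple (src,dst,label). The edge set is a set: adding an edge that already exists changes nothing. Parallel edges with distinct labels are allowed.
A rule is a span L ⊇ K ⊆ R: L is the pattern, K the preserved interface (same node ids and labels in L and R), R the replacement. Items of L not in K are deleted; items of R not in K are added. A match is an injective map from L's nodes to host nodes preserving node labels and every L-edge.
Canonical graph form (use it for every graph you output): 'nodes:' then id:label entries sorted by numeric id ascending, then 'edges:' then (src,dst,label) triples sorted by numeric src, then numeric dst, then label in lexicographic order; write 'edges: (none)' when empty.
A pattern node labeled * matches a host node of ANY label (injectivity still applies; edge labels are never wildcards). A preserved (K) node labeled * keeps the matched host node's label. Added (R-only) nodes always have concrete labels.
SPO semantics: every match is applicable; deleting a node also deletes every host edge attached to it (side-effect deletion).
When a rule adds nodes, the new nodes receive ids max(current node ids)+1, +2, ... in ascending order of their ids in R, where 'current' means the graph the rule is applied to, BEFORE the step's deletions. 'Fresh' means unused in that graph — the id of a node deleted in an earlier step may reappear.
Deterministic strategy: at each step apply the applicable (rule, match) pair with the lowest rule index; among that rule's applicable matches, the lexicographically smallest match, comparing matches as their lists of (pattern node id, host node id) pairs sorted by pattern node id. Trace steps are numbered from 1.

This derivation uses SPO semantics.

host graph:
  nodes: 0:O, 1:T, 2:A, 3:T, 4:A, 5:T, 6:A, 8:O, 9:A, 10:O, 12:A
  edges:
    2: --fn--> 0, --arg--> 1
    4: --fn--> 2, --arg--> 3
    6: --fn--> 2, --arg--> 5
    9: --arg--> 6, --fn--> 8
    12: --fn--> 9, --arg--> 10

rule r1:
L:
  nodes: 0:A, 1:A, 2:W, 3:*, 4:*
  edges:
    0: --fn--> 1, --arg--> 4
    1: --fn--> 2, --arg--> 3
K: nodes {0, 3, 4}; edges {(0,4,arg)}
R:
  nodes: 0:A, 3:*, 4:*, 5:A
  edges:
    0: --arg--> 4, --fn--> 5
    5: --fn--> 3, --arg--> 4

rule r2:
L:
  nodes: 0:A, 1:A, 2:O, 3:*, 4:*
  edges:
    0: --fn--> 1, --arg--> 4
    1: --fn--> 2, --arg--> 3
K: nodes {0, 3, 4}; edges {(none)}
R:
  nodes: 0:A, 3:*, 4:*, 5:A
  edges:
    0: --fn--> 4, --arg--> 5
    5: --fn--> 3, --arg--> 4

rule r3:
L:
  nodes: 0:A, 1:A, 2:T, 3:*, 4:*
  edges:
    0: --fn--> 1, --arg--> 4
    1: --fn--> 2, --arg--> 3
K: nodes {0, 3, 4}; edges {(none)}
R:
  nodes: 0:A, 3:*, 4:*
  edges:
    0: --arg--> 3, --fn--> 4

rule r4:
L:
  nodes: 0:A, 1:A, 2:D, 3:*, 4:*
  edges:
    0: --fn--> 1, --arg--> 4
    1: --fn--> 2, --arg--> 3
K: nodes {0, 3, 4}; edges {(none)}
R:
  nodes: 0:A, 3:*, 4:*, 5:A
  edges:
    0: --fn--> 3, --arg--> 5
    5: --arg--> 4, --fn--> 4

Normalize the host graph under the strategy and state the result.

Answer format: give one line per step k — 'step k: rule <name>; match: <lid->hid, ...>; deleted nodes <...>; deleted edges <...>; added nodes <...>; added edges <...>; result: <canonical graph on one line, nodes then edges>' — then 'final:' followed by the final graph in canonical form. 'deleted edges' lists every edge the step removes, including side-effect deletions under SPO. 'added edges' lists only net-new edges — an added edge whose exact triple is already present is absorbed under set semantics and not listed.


step 1: rule r2; match: 0->4, 1->2, 2->0, 3->1, 4->3; deleted nodes 0, 2; deleted edges (2,0,fn); (2,1,arg); (4,2,fn); (4,3,arg); (6,2,fn); added nodes 13; added edges (4,3,fn); (4,13,arg); (13,1,fn); (13,3,arg); result: nodes: 1:T, 3:T, 4:A, 5:T, 6:A, 8:O, 9:A, 10:O, 12:A, 13:A edges: (4,3,fn); (4,13,arg); (6,5,arg); (9,6,arg); (9,8,fn); (12,9,fn); (12,10,arg); (13,1,fn); (13,3,arg)
step 2: rule r2; match: 0->12, 1->9, 2->8, 3->6, 4->10; deleted nodes 8, 9; deleted edges (9,6,arg); (9,8,fn); (12,9,fn); (12,10,arg); added nodes 14; added edges (12,10,fn); (12,14,arg); (14,6,fn); (14,10,arg); result: nodes: 1:T, 3:T, 4:A, 5:T, 6:A, 10:O, 12:A, 13:A, 14:A edges: (4,3,fn); (4,13,arg); (6,5,arg); (12,10,fn); (12,14,arg); (13,1,fn); (13,3,arg); (14,6,fn); (14,10,arg)
final:
nodes: 1:T, 3:T, 4:A, 5:T, 6:A, 10:O, 12:A, 13:A, 14:A
edges: (4,3,fn); (4,13,arg); (6,5,arg); (12,10,fn); (12,14,arg); (13,1,fn); (13,3,arg); (14,6,fn); (14,10,arg)


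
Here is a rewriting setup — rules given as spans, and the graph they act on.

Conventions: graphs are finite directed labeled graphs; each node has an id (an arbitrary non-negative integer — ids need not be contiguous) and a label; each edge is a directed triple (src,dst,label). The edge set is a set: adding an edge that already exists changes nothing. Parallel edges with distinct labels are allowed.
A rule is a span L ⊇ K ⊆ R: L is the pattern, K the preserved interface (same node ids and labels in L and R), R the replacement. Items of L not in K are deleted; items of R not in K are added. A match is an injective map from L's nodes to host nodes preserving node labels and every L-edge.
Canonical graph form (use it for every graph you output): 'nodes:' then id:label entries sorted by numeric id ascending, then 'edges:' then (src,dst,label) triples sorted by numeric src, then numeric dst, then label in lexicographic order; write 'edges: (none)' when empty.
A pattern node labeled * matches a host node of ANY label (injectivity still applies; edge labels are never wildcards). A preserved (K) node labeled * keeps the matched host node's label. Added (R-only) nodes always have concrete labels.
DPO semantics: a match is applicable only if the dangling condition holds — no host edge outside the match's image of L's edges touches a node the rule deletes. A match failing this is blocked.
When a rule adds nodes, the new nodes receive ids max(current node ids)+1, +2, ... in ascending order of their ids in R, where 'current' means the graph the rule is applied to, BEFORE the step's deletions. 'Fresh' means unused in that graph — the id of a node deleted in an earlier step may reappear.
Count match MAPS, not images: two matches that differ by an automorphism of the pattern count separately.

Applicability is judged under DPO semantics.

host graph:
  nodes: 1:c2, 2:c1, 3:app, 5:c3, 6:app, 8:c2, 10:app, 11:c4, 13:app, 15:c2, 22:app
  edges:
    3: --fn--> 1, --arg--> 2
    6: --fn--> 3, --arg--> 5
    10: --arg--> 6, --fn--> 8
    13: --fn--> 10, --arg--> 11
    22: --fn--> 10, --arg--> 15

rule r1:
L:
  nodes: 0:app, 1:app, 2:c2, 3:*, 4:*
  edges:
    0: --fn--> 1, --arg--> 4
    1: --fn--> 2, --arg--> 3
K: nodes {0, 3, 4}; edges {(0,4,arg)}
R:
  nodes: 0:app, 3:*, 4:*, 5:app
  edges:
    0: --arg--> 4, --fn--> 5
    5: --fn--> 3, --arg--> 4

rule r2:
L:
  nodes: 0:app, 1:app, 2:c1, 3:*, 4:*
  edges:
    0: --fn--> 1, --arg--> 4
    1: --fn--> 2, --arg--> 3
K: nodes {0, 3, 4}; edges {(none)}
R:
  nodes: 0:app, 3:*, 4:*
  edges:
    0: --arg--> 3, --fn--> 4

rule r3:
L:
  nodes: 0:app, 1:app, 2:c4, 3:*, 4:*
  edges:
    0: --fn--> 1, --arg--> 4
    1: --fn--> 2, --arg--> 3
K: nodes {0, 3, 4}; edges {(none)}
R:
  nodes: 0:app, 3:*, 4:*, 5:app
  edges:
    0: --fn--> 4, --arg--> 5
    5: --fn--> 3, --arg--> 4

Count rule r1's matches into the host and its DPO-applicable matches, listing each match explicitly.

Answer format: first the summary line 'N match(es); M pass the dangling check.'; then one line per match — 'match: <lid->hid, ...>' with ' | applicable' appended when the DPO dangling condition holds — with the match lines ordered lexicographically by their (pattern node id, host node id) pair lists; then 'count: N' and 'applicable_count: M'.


3 match(es); 1 pass the dangling check.
match: 0->6, 1->3, 2->1, 3->2, 4->5 | applicable
match: 0->13, 1->10, 2->8, 3->6, 4->11
match: 0->22, 1->10, 2->8, 3->6, 4->15
count: 3
applicable_count: 1


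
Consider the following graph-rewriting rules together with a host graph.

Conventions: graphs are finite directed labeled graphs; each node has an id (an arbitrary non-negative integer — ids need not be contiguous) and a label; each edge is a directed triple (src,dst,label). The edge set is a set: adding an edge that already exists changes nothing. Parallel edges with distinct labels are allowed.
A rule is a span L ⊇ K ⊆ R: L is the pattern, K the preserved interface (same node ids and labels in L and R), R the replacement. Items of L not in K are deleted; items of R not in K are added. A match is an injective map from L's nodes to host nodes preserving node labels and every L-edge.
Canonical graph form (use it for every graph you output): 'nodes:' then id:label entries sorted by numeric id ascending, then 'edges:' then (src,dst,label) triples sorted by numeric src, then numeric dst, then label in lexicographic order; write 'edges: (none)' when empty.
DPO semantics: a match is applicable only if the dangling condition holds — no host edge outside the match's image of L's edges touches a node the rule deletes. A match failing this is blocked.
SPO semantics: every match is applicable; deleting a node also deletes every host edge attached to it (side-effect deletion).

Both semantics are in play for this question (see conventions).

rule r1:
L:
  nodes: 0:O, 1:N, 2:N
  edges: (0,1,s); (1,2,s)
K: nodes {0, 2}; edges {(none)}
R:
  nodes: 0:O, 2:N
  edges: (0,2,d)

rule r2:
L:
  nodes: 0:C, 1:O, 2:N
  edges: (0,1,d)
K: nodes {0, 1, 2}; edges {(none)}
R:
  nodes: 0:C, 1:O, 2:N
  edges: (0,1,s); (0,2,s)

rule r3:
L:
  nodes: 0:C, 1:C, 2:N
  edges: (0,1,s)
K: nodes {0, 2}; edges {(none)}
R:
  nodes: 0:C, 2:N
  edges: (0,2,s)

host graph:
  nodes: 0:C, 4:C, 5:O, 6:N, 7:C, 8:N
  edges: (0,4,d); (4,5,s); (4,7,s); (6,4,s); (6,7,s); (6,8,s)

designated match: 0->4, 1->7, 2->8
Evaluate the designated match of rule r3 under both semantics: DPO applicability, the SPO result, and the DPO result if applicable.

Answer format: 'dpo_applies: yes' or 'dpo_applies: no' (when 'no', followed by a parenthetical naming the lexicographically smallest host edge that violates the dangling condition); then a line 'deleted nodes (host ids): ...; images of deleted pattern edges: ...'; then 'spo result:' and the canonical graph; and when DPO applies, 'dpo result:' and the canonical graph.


dpo_applies: no
(the rule deletes node 7, which keeps host edge (6,7,s) outside the match image — the dangling condition fails, DPO blocks; SPO proceeds and side-deletes such edges)
deleted nodes (host ids): 7; images of deleted pattern edges: (4,7,s)
spo result:
nodes: 0:C, 4:C, 5:O, 6:N, 8:N
edges: (0,4,d); (4,5,s); (4,8,s); (6,4,s); (6,8,s)


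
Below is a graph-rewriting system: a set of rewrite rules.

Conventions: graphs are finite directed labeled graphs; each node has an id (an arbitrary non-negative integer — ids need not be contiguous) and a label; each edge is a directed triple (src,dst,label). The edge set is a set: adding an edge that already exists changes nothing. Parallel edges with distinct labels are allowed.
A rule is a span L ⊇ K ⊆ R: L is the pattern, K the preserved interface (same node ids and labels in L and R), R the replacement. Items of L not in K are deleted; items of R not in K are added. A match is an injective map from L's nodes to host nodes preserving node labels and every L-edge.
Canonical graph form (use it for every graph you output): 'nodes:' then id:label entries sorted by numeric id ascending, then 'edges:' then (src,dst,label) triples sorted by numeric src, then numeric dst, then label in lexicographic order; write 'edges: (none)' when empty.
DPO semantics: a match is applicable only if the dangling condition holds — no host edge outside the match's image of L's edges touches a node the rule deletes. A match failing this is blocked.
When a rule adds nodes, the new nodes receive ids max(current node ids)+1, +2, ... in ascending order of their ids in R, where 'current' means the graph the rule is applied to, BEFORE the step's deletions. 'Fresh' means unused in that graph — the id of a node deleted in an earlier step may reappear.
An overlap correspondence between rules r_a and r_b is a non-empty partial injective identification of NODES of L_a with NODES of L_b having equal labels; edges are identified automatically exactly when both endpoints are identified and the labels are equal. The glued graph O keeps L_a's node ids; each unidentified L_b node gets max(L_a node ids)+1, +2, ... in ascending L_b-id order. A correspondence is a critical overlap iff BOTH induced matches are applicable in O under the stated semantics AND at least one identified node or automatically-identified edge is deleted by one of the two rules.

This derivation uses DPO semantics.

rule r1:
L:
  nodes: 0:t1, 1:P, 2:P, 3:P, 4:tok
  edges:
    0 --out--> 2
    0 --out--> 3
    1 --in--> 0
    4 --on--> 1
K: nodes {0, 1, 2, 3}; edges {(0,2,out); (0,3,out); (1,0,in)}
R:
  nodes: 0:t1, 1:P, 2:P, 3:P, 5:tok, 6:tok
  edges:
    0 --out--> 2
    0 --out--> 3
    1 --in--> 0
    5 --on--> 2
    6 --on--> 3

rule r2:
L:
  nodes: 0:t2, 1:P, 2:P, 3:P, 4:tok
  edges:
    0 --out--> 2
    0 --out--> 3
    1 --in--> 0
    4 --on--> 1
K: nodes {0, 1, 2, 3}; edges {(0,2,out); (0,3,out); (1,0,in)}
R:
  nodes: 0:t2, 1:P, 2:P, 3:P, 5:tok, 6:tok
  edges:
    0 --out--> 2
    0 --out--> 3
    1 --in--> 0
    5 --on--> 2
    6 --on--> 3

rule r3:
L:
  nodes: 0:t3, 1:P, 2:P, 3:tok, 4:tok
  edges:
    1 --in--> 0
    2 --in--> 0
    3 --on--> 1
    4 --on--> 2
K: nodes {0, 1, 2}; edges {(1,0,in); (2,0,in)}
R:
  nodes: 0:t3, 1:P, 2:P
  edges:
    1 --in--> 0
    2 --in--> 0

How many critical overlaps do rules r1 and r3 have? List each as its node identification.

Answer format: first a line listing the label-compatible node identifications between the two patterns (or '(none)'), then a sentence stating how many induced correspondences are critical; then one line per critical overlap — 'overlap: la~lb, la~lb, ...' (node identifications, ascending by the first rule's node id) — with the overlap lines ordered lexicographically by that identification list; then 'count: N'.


label-compatible node identifications between L(r1) and L(r3): 1~1, 1~2, 2~1, 2~2, 3~1, 3~2, 4~3, 4~4
6 of the induced correspondences are critical overlaps of r1 and r3.
overlap: 1~1, 2~2, 4~3
overlap: 1~1, 3~2, 4~3
overlap: 1~1, 4~3
overlap: 1~2, 2~1, 4~4
overlap: 1~2, 3~1, 4~4
overlap: 1~2, 4~4
count: 6


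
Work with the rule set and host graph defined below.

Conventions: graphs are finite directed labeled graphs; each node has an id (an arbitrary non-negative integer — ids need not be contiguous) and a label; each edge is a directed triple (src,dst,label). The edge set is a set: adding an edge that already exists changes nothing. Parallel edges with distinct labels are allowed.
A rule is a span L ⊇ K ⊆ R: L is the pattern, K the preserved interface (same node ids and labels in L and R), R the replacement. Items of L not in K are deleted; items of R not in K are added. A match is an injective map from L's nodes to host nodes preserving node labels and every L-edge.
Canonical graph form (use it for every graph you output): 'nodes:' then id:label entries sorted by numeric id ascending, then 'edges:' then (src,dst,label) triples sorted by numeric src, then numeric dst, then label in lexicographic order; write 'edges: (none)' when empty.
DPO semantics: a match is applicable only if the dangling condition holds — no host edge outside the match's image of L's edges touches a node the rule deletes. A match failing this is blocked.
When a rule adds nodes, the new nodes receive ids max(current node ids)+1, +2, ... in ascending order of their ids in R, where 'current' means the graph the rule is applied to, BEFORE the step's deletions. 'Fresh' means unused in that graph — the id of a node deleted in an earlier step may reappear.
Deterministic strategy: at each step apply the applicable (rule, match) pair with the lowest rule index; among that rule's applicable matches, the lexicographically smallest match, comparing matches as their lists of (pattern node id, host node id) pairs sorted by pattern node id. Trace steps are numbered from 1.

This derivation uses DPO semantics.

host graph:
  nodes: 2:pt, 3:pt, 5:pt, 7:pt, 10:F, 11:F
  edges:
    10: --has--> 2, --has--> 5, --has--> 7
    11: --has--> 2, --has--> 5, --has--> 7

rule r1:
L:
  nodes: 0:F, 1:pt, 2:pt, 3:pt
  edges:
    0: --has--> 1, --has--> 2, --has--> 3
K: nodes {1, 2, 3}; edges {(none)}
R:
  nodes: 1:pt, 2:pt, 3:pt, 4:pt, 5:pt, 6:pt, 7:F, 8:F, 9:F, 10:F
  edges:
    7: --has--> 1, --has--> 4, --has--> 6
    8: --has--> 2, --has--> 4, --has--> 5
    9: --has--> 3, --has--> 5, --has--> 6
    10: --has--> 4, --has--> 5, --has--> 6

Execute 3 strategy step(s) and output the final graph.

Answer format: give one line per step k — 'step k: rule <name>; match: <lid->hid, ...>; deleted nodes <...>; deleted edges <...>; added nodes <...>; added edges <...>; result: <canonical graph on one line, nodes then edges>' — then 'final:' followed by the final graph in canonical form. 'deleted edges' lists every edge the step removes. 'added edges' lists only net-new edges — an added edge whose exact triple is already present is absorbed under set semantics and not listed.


step 1: rule r1; match: 0->10, 1->2, 2->5, 3->7; deleted nodes 10; deleted edges (10,2,has); (10,5,has); (10,7,has); added nodes 12, 13, 14, 15, 16, 17, 18; added edges (15,2,has); (15,12,has); (15,14,has); (16,5,has); (16,12,has); (16,13,has); (17,7,has); (17,13,has); (17,14,has); (18,12,has); (18,13,has); (18,14,has); result: nodes: 2:pt, 3:pt, 5:pt, 7:pt, 11:F, 12:pt, 13:pt, 14:pt, 15:F, 16:F, 17:F, 18:F edges: (11,2,has); (11,5,has); (11,7,has); (15,2,has); (15,12,has); (15,14,has); (16,5,has); (16,12,has); (16,13,has); (17,7,has); (17,13,has); (17,14,has); (18,12,has); (18,13,has); (18,14,has)
step 2: rule r1; match: 0->11, 1->2, 2->5, 3->7; deleted nodes 11; deleted edges (11,2,has); (11,5,has); (11,7,has); added nodes 19, 20, 21, 22, 23, 24, 25; added edges (22,2,has); (22,19,has); (22,21,has); (23,5,has); (23,19,has); (23,20,has); (24,7,has); (24,20,has); (24,21,has); (25,19,has); (25,20,has); (25,21,has); result: nodes: 2:pt, 3:pt, 5:pt, 7:pt, 12:pt, 13:pt, 14:pt, 15:F, 16:F, 17:F, 18:F, 19:pt, 20:pt, 21:pt, 22:F, 23:F, 24:F, 25:F edges: (15,2,has); (15,12,has); (15,14,has); (16,5,has); (16,12,has); (16,13,has); (17,7,has); (17,13,has); (17,14,has); (18,12,has); (18,13,has); (18,14,has); (22,2,has); (22,19,has); (22,21,has); (23,5,has); (23,19,has); (23,20,has); (24,7,has); (24,20,has); (24,21,has); (25,19,has); (25,20,has); (25,21,has)
step 3: rule r1; match: 0->15, 1->2, 2->12, 3->14; deleted nodes 15; deleted edges (15,2,has); (15,12,has); (15,14,has); added nodes 26, 27, 28, 29, 30, 31, 32; added edges (29,2,has); (29,26,has); (29,28,has); (30,12,has); (30,26,has); (30,27,has); (31,14,has); (31,27,has); (31,28,has); (32,26,has); (32,27,has); (32,28,has); result: nodes: 2:pt, 3:pt, 5:pt, 7:pt, 12:pt, 13:pt, 14:pt, 16:F, 17:F, 18:F, 19:pt, 20:pt, 21:pt, 22:F, 23:F, 24:F, 25:F, 26:pt, 27:pt, 28:pt, 29:F, 30:F, 31:F, 32:F edges: (16,5,has); (16,12,has); (16,13,has); (17,7,has); (17,13,has); (17,14,has); (18,12,has); (18,13,has); (18,14,has); (22,2,has); (22,19,has); (22,21,has); (23,5,has); (23,19,has); (23,20,has); (24,7,has); (24,20,has); (24,21,has); (25,19,has); (25,20,has); (25,21,has); (29,2,has); (29,26,has); (29,28,has); (30,12,has); (30,26,has); (30,27,has); (31,14,has); (31,27,has); (31,28,has); (32,26,has); (32,27,has); (32,28,has)
final:
nodes: 2:pt, 3:pt, 5:pt, 7:pt, 12:pt, 13:pt, 14:pt, 16:F, 17:F, 18:F, 19:pt, 20:pt, 21:pt, 22:F, 23:F, 24:F, 25:F, 26:pt, 27:pt, 28:pt, 29:F, 30:F, 31:F, 32:F
edges: (16,5,has); (16,12,has); (16,13,has); (17,7,has); (17,13,has); (17,14,has); (18,12,has); (18,13,has); (18,14,has); (22,2,has); (22,19,has); (22,21,has); (23,5,has); (23,19,has); (23,20,has); (24,7,has); (24,20,has); (24,21,has); (25,19,has); (25,20,has); (25,21,has); (29,2,has); (29,26,has); (29,28,has); (30,12,has); (30,26,has); (30,27,has); (31,14,has); (31,27,has); (31,28,has); (32,26,has); (32,27,has); (32,28,has)


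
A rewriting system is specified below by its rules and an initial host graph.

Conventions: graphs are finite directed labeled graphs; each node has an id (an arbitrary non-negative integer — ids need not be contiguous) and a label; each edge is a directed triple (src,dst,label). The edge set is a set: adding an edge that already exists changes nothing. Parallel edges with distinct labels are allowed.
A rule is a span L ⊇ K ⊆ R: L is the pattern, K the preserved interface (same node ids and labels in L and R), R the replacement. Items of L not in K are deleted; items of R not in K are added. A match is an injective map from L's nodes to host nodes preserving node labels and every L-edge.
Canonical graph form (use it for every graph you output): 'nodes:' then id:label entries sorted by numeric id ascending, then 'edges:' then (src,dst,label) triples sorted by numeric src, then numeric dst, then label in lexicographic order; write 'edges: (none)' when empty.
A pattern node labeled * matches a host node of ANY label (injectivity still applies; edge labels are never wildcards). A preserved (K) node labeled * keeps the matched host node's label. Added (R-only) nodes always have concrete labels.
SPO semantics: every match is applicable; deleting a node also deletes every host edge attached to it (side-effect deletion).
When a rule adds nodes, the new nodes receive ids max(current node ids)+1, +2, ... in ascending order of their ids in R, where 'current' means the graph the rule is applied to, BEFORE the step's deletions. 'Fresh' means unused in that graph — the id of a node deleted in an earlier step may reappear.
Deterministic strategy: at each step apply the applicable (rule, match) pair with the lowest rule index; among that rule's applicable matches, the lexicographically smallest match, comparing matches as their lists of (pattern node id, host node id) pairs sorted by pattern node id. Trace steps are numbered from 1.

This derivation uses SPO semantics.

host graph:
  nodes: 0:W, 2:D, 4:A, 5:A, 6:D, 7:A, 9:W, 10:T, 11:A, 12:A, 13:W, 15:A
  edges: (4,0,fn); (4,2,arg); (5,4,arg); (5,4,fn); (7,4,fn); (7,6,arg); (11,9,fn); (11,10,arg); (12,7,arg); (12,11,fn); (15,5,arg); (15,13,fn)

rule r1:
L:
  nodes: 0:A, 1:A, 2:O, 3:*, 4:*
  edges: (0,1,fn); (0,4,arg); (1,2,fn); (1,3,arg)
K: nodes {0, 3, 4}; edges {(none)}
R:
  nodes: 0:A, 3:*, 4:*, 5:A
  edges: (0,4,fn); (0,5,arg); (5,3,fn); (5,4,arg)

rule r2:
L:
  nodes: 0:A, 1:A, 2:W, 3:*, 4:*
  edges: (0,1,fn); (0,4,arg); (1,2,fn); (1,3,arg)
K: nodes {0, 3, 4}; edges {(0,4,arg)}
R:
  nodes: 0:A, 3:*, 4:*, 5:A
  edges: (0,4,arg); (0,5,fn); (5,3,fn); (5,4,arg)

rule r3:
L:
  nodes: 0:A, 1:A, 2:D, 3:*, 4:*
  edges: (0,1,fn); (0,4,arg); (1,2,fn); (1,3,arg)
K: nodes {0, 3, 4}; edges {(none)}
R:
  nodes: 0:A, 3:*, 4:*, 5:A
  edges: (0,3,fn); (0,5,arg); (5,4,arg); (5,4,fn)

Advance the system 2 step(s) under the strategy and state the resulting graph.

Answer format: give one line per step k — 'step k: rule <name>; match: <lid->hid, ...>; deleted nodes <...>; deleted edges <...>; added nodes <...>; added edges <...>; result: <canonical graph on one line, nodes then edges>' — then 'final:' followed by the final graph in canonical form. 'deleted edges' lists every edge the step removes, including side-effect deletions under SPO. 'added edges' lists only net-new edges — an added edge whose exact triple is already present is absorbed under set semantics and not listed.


step 1: rule r2; match: 0->7, 1->4, 2->0, 3->2, 4->6; deleted nodes 0, 4; deleted edges (4,0,fn); (4,2,arg); (5,4,arg); (5,4,fn); (7,4,fn); added nodes 16; added edges (7,16,fn); (16,2,fn); (16,6,arg); result: nodes: 2:D, 5:A, 6:D, 7:A, 9:W, 10:T, 11:A, 12:A, 13:W, 15:A, 16:A edges: (7,6,arg); (7,16,fn); (11,9,fn); (11,10,arg); (12,7,arg); (12,11,fn); (15,5,arg); (15,13,fn); (16,2,fn); (16,6,arg)
step 2: rule r2; match: 0->12, 1->11, 2->9, 3->10, 4->7; deleted nodes 9, 11; deleted edges (11,9,fn); (11,10,arg); (12,11,fn); added nodes 17; added edges (12,17,fn); (17,7,arg); (17,10,fn); result: nodes: 2:D, 5:A, 6:D, 7:A, 10:T, 12:A, 13:W, 15:A, 16:A, 17:A edges: (7,6,arg); (7,16,fn); (12,7,arg); (12,17,fn); (15,5,arg); (15,13,fn); (16,2,fn); (16,6,arg); (17,7,arg); (17,10,fn)
final:
nodes: 2:D, 5:A, 6:D, 7:A, 10:T, 12:A, 13:W, 15:A, 16:A, 17:A
edges: (7,6,arg); (7,16,fn); (12,7,arg); (12,17,fn); (15,5,arg); (15,13,fn); (16,2,fn); (16,6,arg); (17,7,arg); (17,10,fn)


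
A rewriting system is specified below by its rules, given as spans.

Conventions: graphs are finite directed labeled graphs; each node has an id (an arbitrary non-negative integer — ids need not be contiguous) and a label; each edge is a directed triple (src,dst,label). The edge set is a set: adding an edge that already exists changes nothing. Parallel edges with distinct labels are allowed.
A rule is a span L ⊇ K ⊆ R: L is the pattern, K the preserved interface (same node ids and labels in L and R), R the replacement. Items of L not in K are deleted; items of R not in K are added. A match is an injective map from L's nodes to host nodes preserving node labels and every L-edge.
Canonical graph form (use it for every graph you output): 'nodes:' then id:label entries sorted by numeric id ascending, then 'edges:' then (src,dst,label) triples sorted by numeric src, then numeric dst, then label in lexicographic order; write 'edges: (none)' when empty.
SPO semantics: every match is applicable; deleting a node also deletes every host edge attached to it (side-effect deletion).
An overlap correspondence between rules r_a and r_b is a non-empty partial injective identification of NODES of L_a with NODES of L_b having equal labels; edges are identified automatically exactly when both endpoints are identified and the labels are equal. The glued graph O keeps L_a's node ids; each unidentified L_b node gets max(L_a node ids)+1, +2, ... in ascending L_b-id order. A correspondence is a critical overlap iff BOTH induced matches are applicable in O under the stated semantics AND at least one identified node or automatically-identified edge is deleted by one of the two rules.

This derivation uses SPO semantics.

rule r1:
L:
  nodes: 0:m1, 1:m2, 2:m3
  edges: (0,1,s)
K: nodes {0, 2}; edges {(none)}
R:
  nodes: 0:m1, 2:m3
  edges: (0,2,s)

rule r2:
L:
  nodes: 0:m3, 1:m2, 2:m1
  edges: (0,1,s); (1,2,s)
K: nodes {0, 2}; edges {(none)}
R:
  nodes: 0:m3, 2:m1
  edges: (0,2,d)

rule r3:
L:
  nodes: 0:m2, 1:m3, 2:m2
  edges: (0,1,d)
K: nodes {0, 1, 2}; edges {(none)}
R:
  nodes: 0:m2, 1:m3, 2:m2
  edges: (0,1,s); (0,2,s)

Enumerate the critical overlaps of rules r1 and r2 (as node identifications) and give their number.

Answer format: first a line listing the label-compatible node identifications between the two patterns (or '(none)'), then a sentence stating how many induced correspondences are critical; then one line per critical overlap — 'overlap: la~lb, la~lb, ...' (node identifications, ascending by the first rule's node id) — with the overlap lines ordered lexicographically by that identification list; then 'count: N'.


label-compatible node identifications between L(r1) and L(r2): 0~2, 1~1, 2~0
4 of the induced correspondences are critical overlaps of r1 and r2.
overlap: 0~2, 1~1
overlap: 0~2, 1~1, 2~0
overlap: 1~1
overlap: 1~1, 2~0
count: 4


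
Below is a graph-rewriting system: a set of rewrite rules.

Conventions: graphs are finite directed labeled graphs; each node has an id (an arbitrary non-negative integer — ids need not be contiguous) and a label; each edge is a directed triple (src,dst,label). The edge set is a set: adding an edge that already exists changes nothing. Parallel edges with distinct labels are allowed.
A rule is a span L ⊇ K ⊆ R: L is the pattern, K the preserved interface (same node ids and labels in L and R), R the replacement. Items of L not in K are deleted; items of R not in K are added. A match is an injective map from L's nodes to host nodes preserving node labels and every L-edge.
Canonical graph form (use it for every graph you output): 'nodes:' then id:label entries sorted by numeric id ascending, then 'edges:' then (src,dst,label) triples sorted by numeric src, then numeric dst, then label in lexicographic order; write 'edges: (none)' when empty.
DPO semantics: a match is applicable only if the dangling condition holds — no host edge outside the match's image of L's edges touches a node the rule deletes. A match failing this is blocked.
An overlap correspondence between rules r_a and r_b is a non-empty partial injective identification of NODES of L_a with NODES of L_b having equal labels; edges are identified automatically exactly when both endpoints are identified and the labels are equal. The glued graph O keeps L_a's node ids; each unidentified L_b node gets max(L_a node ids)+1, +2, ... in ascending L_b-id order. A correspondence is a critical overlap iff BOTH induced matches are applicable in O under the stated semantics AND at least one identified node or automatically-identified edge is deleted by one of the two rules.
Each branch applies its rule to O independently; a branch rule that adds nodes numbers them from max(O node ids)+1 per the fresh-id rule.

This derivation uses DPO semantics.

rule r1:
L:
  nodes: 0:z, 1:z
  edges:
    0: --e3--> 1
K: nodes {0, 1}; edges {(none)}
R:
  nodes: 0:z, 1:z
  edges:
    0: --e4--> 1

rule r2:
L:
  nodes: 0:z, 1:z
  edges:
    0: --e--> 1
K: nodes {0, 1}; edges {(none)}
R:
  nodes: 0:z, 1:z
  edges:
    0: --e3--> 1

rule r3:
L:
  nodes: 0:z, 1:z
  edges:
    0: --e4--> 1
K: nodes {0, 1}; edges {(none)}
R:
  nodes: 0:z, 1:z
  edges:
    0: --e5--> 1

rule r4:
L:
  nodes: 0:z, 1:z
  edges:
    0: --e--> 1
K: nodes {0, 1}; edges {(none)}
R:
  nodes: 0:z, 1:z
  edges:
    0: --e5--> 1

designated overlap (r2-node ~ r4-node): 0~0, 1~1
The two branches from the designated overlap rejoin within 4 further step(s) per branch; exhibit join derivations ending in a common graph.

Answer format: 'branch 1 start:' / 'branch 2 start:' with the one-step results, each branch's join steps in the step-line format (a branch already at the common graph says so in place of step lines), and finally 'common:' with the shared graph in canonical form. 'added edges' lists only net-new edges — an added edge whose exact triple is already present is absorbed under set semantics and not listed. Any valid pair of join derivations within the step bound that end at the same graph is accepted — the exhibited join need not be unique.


branch 1 start:
nodes: 0:z, 1:z
edges: (0,1,e3)
branch 2 start:
nodes: 0:z, 1:z
edges: (0,1,e5)
branch 1 step 1: rule r1; match: 0->0, 1->1; deleted nodes (none); deleted edges (0,1,e3); added nodes (none); added edges (0,1,e4); result: nodes: 0:z, 1:z edges: (0,1,e4)
branch 1 step 2: rule r3; match: 0->0, 1->1; deleted nodes (none); deleted edges (0,1,e4); added nodes (none); added edges (0,1,e5); result: nodes: 0:z, 1:z edges: (0,1,e5)
branch 2: already at the common graph (0 steps)
common:
nodes: 0:z, 1:z
edges: (0,1,e5)


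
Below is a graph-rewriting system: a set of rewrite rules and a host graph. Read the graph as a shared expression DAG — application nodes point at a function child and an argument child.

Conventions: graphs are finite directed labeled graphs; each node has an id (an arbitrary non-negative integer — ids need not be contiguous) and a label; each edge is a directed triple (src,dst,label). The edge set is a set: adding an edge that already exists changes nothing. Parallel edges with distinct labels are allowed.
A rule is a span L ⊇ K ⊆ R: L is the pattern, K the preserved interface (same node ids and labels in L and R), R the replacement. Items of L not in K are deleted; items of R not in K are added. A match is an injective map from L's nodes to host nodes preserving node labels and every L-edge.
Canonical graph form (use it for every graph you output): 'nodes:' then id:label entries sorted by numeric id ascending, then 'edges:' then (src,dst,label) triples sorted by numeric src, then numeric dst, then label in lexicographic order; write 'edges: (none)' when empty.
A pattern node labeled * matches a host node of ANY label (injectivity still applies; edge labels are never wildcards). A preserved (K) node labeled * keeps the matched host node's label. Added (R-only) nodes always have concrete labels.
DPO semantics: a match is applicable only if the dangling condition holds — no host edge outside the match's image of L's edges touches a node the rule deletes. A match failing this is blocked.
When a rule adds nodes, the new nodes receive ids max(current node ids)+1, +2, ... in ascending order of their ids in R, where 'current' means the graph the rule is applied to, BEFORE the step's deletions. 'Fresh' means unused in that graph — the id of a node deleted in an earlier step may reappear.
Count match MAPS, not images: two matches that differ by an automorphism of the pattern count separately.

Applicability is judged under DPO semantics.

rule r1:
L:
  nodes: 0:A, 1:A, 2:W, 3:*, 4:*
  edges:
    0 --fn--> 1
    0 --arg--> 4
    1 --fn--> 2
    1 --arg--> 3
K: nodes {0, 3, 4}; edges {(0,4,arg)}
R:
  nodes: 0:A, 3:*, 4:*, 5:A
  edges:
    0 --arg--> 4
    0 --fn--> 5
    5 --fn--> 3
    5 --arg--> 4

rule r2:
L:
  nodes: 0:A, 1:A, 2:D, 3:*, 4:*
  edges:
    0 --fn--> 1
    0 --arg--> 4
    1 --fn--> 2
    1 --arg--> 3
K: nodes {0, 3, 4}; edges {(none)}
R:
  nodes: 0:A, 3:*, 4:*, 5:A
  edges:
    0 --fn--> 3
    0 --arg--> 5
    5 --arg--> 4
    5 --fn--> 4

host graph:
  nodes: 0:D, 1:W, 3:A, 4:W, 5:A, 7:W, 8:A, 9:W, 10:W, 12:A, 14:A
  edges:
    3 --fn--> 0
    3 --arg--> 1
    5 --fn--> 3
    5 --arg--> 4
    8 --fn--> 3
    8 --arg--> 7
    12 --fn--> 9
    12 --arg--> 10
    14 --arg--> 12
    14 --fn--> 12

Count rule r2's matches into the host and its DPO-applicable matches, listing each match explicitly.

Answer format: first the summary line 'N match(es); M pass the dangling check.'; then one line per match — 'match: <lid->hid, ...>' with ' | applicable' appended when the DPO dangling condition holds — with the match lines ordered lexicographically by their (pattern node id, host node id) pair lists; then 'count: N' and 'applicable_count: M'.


2 match(es); 0 pass the dangling check.
match: 0->5, 1->3, 2->0, 3->1, 4->4
match: 0->8, 1->3, 2->0, 3->1, 4->7
count: 2
applicable_count: 0


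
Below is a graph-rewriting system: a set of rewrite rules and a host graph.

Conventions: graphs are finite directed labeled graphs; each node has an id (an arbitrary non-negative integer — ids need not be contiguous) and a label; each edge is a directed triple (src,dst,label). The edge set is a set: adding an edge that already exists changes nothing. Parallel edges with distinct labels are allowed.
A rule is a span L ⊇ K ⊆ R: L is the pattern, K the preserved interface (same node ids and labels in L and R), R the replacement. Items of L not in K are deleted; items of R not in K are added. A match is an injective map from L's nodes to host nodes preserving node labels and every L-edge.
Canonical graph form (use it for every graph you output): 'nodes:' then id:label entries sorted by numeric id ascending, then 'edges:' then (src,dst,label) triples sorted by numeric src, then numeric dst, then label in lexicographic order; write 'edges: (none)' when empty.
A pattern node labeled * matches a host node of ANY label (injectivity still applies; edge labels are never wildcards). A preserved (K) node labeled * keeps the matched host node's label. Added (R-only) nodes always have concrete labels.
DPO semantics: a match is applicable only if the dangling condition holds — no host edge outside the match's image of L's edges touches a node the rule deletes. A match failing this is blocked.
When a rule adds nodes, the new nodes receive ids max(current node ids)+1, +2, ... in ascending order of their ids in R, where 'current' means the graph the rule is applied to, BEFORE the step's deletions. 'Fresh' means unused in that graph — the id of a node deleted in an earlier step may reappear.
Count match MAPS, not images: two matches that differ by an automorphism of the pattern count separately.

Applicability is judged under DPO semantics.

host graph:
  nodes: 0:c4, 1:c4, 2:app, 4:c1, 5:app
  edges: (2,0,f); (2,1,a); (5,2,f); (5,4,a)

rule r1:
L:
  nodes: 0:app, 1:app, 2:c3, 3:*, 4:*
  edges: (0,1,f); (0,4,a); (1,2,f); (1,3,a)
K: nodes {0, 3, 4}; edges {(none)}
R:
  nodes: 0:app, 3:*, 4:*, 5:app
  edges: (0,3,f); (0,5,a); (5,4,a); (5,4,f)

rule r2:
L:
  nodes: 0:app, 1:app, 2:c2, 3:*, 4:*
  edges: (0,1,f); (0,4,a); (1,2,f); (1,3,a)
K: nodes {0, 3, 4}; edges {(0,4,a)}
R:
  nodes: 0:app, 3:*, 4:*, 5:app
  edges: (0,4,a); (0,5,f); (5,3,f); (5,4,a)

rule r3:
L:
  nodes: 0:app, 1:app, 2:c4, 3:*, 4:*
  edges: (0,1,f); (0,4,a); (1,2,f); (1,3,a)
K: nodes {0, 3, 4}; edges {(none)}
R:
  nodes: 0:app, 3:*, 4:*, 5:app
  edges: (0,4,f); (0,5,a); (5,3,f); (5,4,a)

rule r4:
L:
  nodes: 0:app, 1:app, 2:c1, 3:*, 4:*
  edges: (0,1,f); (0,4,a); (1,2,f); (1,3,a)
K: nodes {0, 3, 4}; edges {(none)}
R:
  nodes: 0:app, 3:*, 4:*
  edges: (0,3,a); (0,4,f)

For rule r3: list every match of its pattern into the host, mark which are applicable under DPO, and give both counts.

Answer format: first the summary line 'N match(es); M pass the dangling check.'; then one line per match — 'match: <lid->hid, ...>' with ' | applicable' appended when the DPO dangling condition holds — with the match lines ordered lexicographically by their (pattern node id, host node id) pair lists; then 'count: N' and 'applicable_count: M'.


1 match(es); 1 pass the dangling check.
match: 0->5, 1->2, 2->0, 3->1, 4->4 | applicable
count: 1
applicable_count: 1
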